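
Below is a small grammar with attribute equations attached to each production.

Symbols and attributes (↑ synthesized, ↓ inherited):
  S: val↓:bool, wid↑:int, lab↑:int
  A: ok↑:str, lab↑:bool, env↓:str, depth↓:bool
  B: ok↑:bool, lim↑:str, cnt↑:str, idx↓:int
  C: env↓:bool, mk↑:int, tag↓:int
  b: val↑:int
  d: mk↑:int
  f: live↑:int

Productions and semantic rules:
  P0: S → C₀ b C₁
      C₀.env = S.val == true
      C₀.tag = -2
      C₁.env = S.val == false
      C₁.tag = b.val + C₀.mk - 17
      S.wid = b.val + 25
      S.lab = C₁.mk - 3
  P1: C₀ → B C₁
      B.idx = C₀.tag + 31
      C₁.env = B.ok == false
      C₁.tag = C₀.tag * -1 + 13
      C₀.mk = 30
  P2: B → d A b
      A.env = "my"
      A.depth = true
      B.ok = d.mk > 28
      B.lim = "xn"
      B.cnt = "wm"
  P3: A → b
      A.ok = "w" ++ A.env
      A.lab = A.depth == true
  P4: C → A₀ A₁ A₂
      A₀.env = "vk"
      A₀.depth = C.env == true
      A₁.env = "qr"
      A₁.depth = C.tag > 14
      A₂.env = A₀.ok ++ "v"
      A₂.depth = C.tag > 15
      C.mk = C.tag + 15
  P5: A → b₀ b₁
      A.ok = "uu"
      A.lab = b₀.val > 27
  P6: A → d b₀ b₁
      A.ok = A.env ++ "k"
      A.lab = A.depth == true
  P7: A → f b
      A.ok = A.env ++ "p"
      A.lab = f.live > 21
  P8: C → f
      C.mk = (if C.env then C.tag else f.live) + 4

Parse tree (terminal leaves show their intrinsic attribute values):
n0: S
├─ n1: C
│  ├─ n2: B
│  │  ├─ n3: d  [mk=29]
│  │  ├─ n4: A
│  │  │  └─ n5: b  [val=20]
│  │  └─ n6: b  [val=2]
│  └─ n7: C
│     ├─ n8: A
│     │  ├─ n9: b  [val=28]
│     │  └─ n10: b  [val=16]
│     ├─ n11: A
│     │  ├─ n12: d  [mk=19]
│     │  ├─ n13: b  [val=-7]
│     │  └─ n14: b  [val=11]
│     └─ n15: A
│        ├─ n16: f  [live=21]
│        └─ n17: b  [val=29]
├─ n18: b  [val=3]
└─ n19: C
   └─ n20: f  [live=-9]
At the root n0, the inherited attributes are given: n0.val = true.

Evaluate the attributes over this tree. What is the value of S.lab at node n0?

1. n0.val = true  [given at root]
2. n1.env = true  [S.val == true]
3. n1.tag = -2  [-2]
4. n2.idx = 29  [C₀.tag + 31]
5. n3.mk = 29  [terminal]
6. n4.env = "my"  ["my"]
7. n4.depth = true  [true]
8. n5.val = 20  [terminal]
9. n4.ok = "wmy"  ["w" ++ A.env]
10. n4.lab = true  [A.depth == true]
11. n6.val = 2  [terminal]
12. n2.ok = true  [d.mk > 28]
13. n2.lim = "xn"  ["xn"]
14. n2.cnt = "wm"  ["wm"]
15. n7.env = false  [B.ok == false]
16. n7.tag = 15  [C₀.tag * -1 + 13]
17. n8.env = "vk"  ["vk"]
18. n8.depth = false  [C.env == true]
19. n9.val = 28  [terminal]
20. n10.val = 16  [terminal]
21. n8.ok = "uu"  ["uu"]
22. n8.lab = true  [b₀.val > 27]
23. n11.env = "qr"  ["qr"]
24. n11.depth = true  [C.tag > 14]
25. n12.mk = 19  [terminal]
26. n13.val = -7  [terminal]
27. n14.val = 11  [terminal]
28. n11.ok = "qrk"  [A.env ++ "k"]
29. n11.lab = true  [A.depth == true]
30. n15.env = "uuv"  [A₀.ok ++ "v"]
31. n15.depth = false  [C.tag > 15]
32. n16.live = 21  [terminal]
33. n17.val = 29  [terminal]
34. n15.ok = "uuvp"  [A.env ++ "p"]
35. n15.lab = false  [f.live > 21]
36. n7.mk = 30  [C.tag + 15]
37. n1.mk = 30  [30]
38. n18.val = 3  [terminal]
39. n19.env = false  [S.val == false]
40. n19.tag = 16  [b.val + C₀.mk - 17]
41. n20.live = -9  [terminal]
42. n19.mk = -5  [(if C.env then C.tag else f.live) + 4]
43. n0.wid = 28  [b.val + 25]
44. n0.lab = -8  [C₁.mk - 3]

-8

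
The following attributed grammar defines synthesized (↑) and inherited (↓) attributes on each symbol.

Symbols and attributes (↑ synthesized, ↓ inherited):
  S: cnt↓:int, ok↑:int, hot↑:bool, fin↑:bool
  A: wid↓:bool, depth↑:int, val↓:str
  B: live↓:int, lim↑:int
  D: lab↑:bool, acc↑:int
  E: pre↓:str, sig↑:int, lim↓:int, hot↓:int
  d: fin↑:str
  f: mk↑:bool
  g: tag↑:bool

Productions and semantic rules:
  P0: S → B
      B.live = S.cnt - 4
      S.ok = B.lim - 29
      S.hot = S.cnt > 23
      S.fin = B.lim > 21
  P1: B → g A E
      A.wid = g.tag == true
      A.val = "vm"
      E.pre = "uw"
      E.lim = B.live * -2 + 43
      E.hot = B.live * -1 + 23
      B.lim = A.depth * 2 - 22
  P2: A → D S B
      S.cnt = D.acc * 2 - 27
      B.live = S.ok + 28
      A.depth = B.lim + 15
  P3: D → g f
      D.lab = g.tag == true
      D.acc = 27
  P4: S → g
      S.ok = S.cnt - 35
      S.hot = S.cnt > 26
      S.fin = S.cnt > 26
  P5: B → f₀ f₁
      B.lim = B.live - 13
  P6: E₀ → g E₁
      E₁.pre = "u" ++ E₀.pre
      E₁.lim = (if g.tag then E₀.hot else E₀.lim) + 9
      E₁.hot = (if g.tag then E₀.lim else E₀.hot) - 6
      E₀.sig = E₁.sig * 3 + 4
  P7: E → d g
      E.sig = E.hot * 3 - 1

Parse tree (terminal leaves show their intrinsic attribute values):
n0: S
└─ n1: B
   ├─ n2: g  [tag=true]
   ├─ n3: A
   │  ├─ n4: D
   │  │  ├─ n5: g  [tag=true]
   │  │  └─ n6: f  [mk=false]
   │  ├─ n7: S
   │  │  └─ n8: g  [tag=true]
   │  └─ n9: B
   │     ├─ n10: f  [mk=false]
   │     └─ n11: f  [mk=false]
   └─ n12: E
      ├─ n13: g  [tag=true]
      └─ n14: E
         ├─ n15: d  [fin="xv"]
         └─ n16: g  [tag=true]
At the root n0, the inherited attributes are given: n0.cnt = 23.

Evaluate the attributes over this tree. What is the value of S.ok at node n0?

1. n0.cnt = 23  [given at root]
2. n1.live = 19  [S.cnt - 4]
3. n2.tag = true  [terminal]
4. n3.wid = true  [g.tag == true]
5. n3.val = "vm"  ["vm"]
6. n5.tag = true  [terminal]
7. n6.mk = false  [terminal]
8. n4.lab = true  [g.tag == true]
9. n4.acc = 27  [27]
10. n7.cnt = 27  [D.acc * 2 - 27]
11. n8.tag = true  [terminal]
12. n7.ok = -8  [S.cnt - 35]
13. n7.hot = true  [S.cnt > 26]
14. n7.fin = true  [S.cnt > 26]
15. n9.live = 20  [S.ok + 28]
16. n10.mk = false  [terminal]
17. n11.mk = false  [terminal]
18. n9.lim = 7  [B.live - 13]
19. n3.depth = 22  [B.lim + 15]
20. n12.pre = "uw"  ["uw"]
21. n12.lim = 5  [B.live * -2 + 43]
22. n12.hot = 4  [B.live * -1 + 23]
23. n13.tag = true  [terminal]
24. n14.pre = "uuw"  ["u" ++ E₀.pre]
25. n14.lim = 13  [(if g.tag then E₀.hot else E₀.lim) + 9]
26. n14.hot = -1  [(if g.tag then E₀.lim else E₀.hot) - 6]
27. n15.fin = "xv"  [terminal]
28. n16.tag = true  [terminal]
29. n14.sig = -4  [E.hot * 3 - 1]
30. n12.sig = -8  [E₁.sig * 3 + 4]
31. n1.lim = 22  [A.depth * 2 - 22]
32. n0.ok = -7  [B.lim - 29]
33. n0.hot = false  [S.cnt > 23]
34. n0.fin = true  [B.lim > 21]

-7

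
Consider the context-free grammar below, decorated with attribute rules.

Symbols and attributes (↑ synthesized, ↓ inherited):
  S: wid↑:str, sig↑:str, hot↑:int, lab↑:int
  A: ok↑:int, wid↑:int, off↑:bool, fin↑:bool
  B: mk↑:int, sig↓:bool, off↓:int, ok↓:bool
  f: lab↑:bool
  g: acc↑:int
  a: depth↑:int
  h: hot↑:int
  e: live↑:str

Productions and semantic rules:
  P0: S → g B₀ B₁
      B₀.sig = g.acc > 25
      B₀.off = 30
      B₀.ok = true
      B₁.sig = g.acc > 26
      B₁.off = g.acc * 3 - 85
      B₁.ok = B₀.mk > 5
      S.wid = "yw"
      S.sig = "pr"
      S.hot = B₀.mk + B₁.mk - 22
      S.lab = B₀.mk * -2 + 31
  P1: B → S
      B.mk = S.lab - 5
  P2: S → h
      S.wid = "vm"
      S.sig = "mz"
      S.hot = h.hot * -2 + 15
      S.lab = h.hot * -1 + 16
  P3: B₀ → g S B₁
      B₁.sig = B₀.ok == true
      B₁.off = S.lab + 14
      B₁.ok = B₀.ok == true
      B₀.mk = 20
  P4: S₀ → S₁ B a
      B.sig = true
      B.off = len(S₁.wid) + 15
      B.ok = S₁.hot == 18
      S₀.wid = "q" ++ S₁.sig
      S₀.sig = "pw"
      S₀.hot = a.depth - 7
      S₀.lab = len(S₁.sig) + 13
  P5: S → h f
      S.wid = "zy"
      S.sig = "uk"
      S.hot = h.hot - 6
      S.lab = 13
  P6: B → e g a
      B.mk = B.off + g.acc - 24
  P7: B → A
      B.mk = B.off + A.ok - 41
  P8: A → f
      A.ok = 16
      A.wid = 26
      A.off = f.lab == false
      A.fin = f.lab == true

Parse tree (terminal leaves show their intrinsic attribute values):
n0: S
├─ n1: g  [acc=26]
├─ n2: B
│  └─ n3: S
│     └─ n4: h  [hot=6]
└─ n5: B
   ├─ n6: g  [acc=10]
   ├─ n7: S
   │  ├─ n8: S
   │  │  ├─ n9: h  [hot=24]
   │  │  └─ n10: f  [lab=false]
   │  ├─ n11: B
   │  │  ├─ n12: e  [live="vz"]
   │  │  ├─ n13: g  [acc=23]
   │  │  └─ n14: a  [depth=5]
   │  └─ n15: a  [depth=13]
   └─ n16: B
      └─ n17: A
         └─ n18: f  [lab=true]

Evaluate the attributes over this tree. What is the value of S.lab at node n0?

21

1. n1.acc = 26  [terminal]
2. n2.sig = true  [g.acc > 25]
3. n2.off = 30  [30]
4. n2.ok = true  [true]
5. n4.hot = 6  [terminal]
6. n3.wid = "vm"  ["vm"]
7. n3.sig = "mz"  ["mz"]
8. n3.hot = 3  [h.hot * -2 + 15]
9. n3.lab = 10  [h.hot * -1 + 16]
10. n2.mk = 5  [S.lab - 5]
11. n5.sig = false  [g.acc > 26]
12. n5.off = -7  [g.acc * 3 - 85]
13. n5.ok = false  [B₀.mk > 5]
14. n6.acc = 10  [terminal]
15. n9.hot = 24  [terminal]
16. n10.lab = false  [terminal]
17. n8.wid = "zy"  ["zy"]
18. n8.sig = "uk"  ["uk"]
19. n8.hot = 18  [h.hot - 6]
20. n8.lab = 13  [13]
21. n11.sig = true  [true]
22. n11.off = 17  [len(S₁.wid) + 15]
23. n11.ok = true  [S₁.hot == 18]
24. n12.live = "vz"  [terminal]
25. n13.acc = 23  [terminal]
26. n14.depth = 5  [terminal]
27. n11.mk = 16  [B.off + g.acc - 24]
28. n15.depth = 13  [terminal]
29. n7.wid = "quk"  ["q" ++ S₁.sig]
30. n7.sig = "pw"  ["pw"]
31. n7.hot = 6  [a.depth - 7]
32. n7.lab = 15  [len(S₁.sig) + 13]
33. n16.sig = false  [B₀.ok == true]
34. n16.off = 29  [S.lab + 14]
35. n16.ok = false  [B₀.ok == true]
36. n18.lab = true  [terminal]
37. n17.ok = 16  [16]
38. n17.wid = 26  [26]
39. n17.off = false  [f.lab == false]
40. n17.fin = true  [f.lab == true]
41. n16.mk = 4  [B.off + A.ok - 41]
42. n5.mk = 20  [20]
43. n0.wid = "yw"  ["yw"]
44. n0.sig = "pr"  ["pr"]
45. n0.hot = 3  [B₀.mk + B₁.mk - 22]
46. n0.lab = 21  [B₀.mk * -2 + 31]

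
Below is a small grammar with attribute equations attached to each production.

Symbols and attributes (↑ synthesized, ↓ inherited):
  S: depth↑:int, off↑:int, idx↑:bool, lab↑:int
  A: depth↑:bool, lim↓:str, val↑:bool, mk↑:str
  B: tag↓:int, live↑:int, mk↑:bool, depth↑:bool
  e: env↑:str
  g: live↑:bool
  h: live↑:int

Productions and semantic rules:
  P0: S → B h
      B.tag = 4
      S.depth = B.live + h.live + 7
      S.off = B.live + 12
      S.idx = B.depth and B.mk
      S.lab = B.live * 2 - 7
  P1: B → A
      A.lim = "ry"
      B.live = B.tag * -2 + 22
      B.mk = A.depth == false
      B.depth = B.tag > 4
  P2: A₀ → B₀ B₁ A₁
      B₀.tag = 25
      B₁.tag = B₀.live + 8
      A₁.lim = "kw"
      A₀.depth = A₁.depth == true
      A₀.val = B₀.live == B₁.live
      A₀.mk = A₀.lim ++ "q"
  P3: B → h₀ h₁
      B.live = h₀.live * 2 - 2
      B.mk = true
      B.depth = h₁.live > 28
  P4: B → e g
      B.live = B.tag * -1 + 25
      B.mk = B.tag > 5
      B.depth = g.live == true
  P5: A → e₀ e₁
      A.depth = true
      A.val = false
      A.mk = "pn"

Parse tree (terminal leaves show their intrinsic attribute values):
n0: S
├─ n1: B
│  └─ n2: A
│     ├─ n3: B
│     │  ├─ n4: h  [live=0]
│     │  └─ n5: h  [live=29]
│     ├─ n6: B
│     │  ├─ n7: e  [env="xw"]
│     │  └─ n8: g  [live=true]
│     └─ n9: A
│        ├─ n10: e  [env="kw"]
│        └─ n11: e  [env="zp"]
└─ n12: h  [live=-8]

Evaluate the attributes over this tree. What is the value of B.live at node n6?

1. n1.tag = 4  [4]
2. n2.lim = "ry"  ["ry"]
3. n3.tag = 25  [25]
4. n4.live = 0  [terminal]
5. n5.live = 29  [terminal]
6. n3.live = -2  [h₀.live * 2 - 2]
7. n3.mk = true  [true]
8. n3.depth = true  [h₁.live > 28]
9. n6.tag = 6  [B₀.live + 8]
10. n7.env = "xw"  [terminal]
11. n8.live = true  [terminal]
12. n6.live = 19  [B.tag * -1 + 25]
13. n6.mk = true  [B.tag > 5]
14. n6.depth = true  [g.live == true]
15. n9.lim = "kw"  ["kw"]
16. n10.env = "kw"  [terminal]
17. n11.env = "zp"  [terminal]
18. n9.depth = true  [true]
19. n9.val = false  [false]
20. n9.mk = "pn"  ["pn"]
21. n2.depth = true  [A₁.depth == true]
22. n2.val = false  [B₀.live == B₁.live]
23. n2.mk = "ryq"  [A₀.lim ++ "q"]
24. n1.live = 14  [B.tag * -2 + 22]
25. n1.mk = false  [A.depth == false]
26. n1.depth = false  [B.tag > 4]
27. n12.live = -8  [terminal]
28. n0.depth = 13  [B.live + h.live + 7]
29. n0.off = 26  [B.live + 12]
30. n0.idx = false  [B.depth and B.mk]
31. n0.lab = 21  [B.live * 2 - 7]

19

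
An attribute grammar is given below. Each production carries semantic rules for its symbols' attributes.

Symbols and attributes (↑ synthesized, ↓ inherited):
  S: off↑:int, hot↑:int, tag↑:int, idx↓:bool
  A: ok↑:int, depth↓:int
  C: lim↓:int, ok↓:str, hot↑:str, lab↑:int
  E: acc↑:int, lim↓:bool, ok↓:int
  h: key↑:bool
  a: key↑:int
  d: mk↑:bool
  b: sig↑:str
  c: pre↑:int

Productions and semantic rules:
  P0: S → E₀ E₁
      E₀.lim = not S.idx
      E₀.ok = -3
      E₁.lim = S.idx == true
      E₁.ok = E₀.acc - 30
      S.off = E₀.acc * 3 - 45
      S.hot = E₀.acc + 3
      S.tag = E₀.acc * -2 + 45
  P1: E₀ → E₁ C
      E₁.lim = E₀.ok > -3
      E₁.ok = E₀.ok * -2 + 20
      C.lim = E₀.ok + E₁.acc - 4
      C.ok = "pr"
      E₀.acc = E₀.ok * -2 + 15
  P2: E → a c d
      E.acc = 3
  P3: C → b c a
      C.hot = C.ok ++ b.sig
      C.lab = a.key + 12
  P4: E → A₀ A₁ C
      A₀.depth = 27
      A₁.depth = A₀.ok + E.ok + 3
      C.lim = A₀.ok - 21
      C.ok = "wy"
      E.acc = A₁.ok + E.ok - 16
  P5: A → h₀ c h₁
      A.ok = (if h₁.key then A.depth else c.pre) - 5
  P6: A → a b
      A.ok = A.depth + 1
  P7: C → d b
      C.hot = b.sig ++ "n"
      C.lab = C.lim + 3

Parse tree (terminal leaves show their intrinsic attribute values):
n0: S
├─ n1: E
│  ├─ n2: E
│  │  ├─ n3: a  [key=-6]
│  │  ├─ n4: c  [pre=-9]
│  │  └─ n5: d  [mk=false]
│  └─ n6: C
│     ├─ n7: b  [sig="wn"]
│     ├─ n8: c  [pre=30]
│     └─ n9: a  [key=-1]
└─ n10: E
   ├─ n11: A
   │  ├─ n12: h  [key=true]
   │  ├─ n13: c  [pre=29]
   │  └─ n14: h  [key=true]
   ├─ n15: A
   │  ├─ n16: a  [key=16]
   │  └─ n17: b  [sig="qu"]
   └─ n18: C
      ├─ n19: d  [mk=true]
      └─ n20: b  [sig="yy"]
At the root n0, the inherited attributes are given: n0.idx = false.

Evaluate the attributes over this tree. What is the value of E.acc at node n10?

1. n0.idx = false  [given at root]
2. n1.lim = true  [not S.idx]
3. n1.ok = -3  [-3]
4. n2.lim = false  [E₀.ok > -3]
5. n2.ok = 26  [E₀.ok * -2 + 20]
6. n3.key = -6  [terminal]
7. n4.pre = -9  [terminal]
8. n5.mk = false  [terminal]
9. n2.acc = 3  [3]
10. n6.lim = -4  [E₀.ok + E₁.acc - 4]
11. n6.ok = "pr"  ["pr"]
12. n7.sig = "wn"  [terminal]
13. n8.pre = 30  [terminal]
14. n9.key = -1  [terminal]
15. n6.hot = "prwn"  [C.ok ++ b.sig]
16. n6.lab = 11  [a.key + 12]
17. n1.acc = 21  [E₀.ok * -2 + 15]
18. n10.lim = false  [S.idx == true]
19. n10.ok = -9  [E₀.acc - 30]
20. n11.depth = 27  [27]
21. n12.key = true  [terminal]
22. n13.pre = 29  [terminal]
23. n14.key = true  [terminal]
24. n11.ok = 22  [(if h₁.key then A.depth else c.pre) - 5]
25. n15.depth = 16  [A₀.ok + E.ok + 3]
26. n16.key = 16  [terminal]
27. n17.sig = "qu"  [terminal]
28. n15.ok = 17  [A.depth + 1]
29. n18.lim = 1  [A₀.ok - 21]
30. n18.ok = "wy"  ["wy"]
31. n19.mk = true  [terminal]
32. n20.sig = "yy"  [terminal]
33. n18.hot = "yyn"  [b.sig ++ "n"]
34. n18.lab = 4  [C.lim + 3]
35. n10.acc = -8  [A₁.ok + E.ok - 16]
36. n0.off = 18  [E₀.acc * 3 - 45]
37. n0.hot = 24  [E₀.acc + 3]
38. n0.tag = 3  [E₀.acc * -2 + 45]

-8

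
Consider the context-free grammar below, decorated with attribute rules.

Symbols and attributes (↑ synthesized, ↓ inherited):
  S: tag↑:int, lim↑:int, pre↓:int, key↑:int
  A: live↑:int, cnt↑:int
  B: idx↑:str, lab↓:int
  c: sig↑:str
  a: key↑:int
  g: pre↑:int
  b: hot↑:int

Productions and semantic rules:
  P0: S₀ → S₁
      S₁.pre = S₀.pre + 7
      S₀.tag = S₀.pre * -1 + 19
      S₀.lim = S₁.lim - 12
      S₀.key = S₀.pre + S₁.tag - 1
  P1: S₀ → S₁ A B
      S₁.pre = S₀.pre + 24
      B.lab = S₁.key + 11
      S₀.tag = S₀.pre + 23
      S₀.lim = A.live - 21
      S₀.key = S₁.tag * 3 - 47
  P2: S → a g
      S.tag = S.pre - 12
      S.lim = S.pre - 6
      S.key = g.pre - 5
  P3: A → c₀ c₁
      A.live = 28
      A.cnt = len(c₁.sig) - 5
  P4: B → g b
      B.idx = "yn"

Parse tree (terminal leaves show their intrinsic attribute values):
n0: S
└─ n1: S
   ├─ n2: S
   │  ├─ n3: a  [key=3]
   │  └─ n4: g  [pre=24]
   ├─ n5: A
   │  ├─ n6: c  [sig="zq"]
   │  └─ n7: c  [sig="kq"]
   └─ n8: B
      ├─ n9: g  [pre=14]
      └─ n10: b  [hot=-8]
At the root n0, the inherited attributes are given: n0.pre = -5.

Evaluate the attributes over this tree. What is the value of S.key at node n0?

1. n0.pre = -5  [given at root]
2. n1.pre = 2  [S₀.pre + 7]
3. n2.pre = 26  [S₀.pre + 24]
4. n3.key = 3  [terminal]
5. n4.pre = 24  [terminal]
6. n2.tag = 14  [S.pre - 12]
7. n2.lim = 20  [S.pre - 6]
8. n2.key = 19  [g.pre - 5]
9. n6.sig = "zq"  [terminal]
10. n7.sig = "kq"  [terminal]
11. n5.live = 28  [28]
12. n5.cnt = -3  [len(c₁.sig) - 5]
13. n8.lab = 30  [S₁.key + 11]
14. n9.pre = 14  [terminal]
15. n10.hot = -8  [terminal]
16. n8.idx = "yn"  ["yn"]
17. n1.tag = 25  [S₀.pre + 23]
18. n1.lim = 7  [A.live - 21]
19. n1.key = -5  [S₁.tag * 3 - 47]
20. n0.tag = 24  [S₀.pre * -1 + 19]
21. n0.lim = -5  [S₁.lim - 12]
22. n0.key = 19  [S₀.pre + S₁.tag - 1]

19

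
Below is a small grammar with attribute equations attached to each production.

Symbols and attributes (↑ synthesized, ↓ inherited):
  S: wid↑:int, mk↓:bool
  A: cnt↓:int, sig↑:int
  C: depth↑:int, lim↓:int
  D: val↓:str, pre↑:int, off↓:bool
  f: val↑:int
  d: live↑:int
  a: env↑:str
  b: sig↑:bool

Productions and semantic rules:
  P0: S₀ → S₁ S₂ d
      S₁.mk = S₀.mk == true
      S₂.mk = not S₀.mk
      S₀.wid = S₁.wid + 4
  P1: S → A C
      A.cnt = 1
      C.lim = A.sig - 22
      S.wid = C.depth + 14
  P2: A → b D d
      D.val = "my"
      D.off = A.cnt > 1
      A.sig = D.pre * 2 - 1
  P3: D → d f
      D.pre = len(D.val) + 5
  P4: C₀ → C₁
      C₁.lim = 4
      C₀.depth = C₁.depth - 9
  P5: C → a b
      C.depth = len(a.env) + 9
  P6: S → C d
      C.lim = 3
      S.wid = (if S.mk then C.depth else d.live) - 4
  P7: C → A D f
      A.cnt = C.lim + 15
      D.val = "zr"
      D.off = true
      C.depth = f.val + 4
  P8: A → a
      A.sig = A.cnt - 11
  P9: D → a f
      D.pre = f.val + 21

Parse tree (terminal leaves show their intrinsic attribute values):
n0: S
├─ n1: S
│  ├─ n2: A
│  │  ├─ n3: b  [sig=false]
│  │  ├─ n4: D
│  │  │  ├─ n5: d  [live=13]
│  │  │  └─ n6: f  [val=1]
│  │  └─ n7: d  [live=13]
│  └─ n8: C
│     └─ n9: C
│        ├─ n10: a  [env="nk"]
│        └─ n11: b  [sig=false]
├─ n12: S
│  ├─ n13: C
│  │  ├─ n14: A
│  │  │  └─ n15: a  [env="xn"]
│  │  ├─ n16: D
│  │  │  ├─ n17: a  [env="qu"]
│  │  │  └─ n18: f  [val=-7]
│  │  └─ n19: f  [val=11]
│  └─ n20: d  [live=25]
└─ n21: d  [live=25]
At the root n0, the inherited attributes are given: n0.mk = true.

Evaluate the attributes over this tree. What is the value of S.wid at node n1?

16

1. n0.mk = true  [given at root]
2. n1.mk = true  [S₀.mk == true]
3. n2.cnt = 1  [1]
4. n3.sig = false  [terminal]
5. n4.val = "my"  ["my"]
6. n4.off = false  [A.cnt > 1]
7. n5.live = 13  [terminal]
8. n6.val = 1  [terminal]
9. n4.pre = 7  [len(D.val) + 5]
10. n7.live = 13  [terminal]
11. n2.sig = 13  [D.pre * 2 - 1]
12. n8.lim = -9  [A.sig - 22]
13. n9.lim = 4  [4]
14. n10.env = "nk"  [terminal]
15. n11.sig = false  [terminal]
16. n9.depth = 11  [len(a.env) + 9]
17. n8.depth = 2  [C₁.depth - 9]
18. n1.wid = 16  [C.depth + 14]
19. n12.mk = false  [not S₀.mk]
20. n13.lim = 3  [3]
21. n14.cnt = 18  [C.lim + 15]
22. n15.env = "xn"  [terminal]
23. n14.sig = 7  [A.cnt - 11]
24. n16.val = "zr"  ["zr"]
25. n16.off = true  [true]
26. n17.env = "qu"  [terminal]
27. n18.val = -7  [terminal]
28. n16.pre = 14  [f.val + 21]
29. n19.val = 11  [terminal]
30. n13.depth = 15  [f.val + 4]
31. n20.live = 25  [terminal]
32. n12.wid = 21  [(if S.mk then C.depth else d.live) - 4]
33. n21.live = 25  [terminal]
34. n0.wid = 20  [S₁.wid + 4]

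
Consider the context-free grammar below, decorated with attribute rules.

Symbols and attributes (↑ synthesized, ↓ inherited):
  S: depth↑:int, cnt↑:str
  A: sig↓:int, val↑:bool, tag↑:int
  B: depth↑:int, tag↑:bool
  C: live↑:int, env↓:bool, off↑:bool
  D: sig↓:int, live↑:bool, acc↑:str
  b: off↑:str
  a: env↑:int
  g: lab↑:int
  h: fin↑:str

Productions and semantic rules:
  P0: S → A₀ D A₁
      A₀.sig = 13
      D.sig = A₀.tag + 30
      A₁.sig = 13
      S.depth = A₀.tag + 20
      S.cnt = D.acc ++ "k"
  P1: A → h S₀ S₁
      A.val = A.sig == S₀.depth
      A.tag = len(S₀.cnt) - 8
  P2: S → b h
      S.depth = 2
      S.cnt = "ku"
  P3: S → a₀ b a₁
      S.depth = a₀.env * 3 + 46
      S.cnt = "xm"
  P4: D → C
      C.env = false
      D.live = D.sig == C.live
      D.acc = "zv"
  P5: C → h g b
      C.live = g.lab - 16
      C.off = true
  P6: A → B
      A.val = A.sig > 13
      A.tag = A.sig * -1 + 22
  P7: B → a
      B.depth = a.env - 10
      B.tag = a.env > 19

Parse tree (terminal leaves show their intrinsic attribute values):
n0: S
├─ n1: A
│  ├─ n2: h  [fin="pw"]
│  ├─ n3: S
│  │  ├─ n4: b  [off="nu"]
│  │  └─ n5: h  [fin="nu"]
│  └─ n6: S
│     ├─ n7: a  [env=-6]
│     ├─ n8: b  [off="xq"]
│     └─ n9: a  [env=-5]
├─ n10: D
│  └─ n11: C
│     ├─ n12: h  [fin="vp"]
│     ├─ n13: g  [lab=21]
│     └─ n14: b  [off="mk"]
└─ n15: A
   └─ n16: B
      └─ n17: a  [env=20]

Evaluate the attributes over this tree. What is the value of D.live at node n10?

1. n1.sig = 13  [13]
2. n2.fin = "pw"  [terminal]
3. n4.off = "nu"  [terminal]
4. n5.fin = "nu"  [terminal]
5. n3.depth = 2  [2]
6. n3.cnt = "ku"  ["ku"]
7. n7.env = -6  [terminal]
8. n8.off = "xq"  [terminal]
9. n9.env = -5  [terminal]
10. n6.depth = 28  [a₀.env * 3 + 46]
11. n6.cnt = "xm"  ["xm"]
12. n1.val = false  [A.sig == S₀.depth]
13. n1.tag = -6  [len(S₀.cnt) - 8]
14. n10.sig = 24  [A₀.tag + 30]
15. n11.env = false  [false]
16. n12.fin = "vp"  [terminal]
17. n13.lab = 21  [terminal]
18. n14.off = "mk"  [terminal]
19. n11.live = 5  [g.lab - 16]
20. n11.off = true  [true]
21. n10.live = false  [D.sig == C.live]
22. n10.acc = "zv"  ["zv"]
23. n15.sig = 13  [13]
24. n17.env = 20  [terminal]
25. n16.depth = 10  [a.env - 10]
26. n16.tag = true  [a.env > 19]
27. n15.val = false  [A.sig > 13]
28. n15.tag = 9  [A.sig * -1 + 22]
29. n0.depth = 14  [A₀.tag + 20]
30. n0.cnt = "zvk"  [D.acc ++ "k"]

false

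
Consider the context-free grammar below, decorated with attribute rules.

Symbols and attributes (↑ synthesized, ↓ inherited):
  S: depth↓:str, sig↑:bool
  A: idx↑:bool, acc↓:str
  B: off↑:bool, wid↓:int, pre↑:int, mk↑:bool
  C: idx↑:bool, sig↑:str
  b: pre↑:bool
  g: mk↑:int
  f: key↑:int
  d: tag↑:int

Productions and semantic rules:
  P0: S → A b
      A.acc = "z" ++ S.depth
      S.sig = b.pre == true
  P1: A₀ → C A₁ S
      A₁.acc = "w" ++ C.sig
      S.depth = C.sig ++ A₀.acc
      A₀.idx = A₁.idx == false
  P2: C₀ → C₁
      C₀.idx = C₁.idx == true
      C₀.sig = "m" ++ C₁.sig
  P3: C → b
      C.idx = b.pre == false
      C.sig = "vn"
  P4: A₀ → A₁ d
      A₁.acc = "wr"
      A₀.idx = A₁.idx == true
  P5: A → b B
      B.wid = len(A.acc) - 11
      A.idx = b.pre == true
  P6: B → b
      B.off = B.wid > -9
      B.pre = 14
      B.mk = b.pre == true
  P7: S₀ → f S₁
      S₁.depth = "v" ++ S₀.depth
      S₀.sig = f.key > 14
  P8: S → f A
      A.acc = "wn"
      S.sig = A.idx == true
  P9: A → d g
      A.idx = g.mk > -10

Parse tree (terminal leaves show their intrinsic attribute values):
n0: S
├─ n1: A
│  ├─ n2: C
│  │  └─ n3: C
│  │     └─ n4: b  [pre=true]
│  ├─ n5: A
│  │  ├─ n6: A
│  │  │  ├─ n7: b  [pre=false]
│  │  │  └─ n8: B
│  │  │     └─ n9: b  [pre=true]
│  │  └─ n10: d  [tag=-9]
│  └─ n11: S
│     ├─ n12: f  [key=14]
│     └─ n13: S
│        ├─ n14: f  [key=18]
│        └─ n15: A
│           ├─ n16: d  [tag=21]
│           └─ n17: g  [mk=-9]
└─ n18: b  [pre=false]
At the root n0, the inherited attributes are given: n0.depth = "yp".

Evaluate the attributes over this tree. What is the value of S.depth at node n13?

1. n0.depth = "yp"  [given at root]
2. n1.acc = "zyp"  ["z" ++ S.depth]
3. n4.pre = true  [terminal]
4. n3.idx = false  [b.pre == false]
5. n3.sig = "vn"  ["vn"]
6. n2.idx = false  [C₁.idx == true]
7. n2.sig = "mvn"  ["m" ++ C₁.sig]
8. n5.acc = "wmvn"  ["w" ++ C.sig]
9. n6.acc = "wr"  ["wr"]
10. n7.pre = false  [terminal]
11. n8.wid = -9  [len(A.acc) - 11]
12. n9.pre = true  [terminal]
13. n8.off = false  [B.wid > -9]
14. n8.pre = 14  [14]
15. n8.mk = true  [b.pre == true]
16. n6.idx = false  [b.pre == true]
17. n10.tag = -9  [terminal]
18. n5.idx = false  [A₁.idx == true]
19. n11.depth = "mvnzyp"  [C.sig ++ A₀.acc]
20. n12.key = 14  [terminal]
21. n13.depth = "vmvnzyp"  ["v" ++ S₀.depth]
22. n14.key = 18  [terminal]
23. n15.acc = "wn"  ["wn"]
24. n16.tag = 21  [terminal]
25. n17.mk = -9  [terminal]
26. n15.idx = true  [g.mk > -10]
27. n13.sig = true  [A.idx == true]
28. n11.sig = false  [f.key > 14]
29. n1.idx = true  [A₁.idx == false]
30. n18.pre = false  [terminal]
31. n0.sig = false  [b.pre == true]

"vmvnzyp"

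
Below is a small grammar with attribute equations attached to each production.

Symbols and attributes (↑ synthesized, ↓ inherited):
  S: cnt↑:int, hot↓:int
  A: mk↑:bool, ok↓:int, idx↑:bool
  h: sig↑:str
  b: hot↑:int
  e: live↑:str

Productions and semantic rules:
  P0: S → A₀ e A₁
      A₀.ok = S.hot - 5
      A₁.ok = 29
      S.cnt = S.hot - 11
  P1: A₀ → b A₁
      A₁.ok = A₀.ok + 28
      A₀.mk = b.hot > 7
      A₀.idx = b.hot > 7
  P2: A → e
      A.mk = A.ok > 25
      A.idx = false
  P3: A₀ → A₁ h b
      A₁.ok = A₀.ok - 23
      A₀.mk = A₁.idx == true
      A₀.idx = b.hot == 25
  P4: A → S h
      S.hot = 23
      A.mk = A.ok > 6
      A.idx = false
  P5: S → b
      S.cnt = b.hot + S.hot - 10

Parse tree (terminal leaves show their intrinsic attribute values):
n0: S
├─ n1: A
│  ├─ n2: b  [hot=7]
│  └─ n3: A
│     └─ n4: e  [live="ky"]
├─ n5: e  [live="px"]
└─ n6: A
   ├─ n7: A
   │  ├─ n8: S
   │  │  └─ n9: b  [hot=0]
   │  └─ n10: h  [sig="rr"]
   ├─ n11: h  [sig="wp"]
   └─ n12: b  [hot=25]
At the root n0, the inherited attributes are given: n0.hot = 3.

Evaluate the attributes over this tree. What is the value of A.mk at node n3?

1. n0.hot = 3  [given at root]
2. n1.ok = -2  [S.hot - 5]
3. n2.hot = 7  [terminal]
4. n3.ok = 26  [A₀.ok + 28]
5. n4.live = "ky"  [terminal]
6. n3.mk = true  [A.ok > 25]
7. n3.idx = false  [false]
8. n1.mk = false  [b.hot > 7]
9. n1.idx = false  [b.hot > 7]
10. n5.live = "px"  [terminal]
11. n6.ok = 29  [29]
12. n7.ok = 6  [A₀.ok - 23]
13. n8.hot = 23  [23]
14. n9.hot = 0  [terminal]
15. n8.cnt = 13  [b.hot + S.hot - 10]
16. n10.sig = "rr"  [terminal]
17. n7.mk = false  [A.ok > 6]
18. n7.idx = false  [false]
19. n11.sig = "wp"  [terminal]
20. n12.hot = 25  [terminal]
21. n6.mk = false  [A₁.idx == true]
22. n6.idx = true  [b.hot == 25]
23. n0.cnt = -8  [S.hot - 11]

true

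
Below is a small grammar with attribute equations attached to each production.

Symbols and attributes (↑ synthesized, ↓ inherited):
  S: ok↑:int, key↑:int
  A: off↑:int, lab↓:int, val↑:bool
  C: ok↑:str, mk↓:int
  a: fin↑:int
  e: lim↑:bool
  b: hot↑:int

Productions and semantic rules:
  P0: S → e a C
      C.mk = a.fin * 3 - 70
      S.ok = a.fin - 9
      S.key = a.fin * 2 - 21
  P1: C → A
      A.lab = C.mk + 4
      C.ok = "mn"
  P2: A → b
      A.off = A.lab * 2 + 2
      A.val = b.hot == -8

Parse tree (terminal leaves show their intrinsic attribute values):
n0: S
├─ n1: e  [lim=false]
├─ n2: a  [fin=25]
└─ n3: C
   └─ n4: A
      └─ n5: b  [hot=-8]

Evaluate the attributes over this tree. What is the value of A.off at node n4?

1. n1.lim = false  [terminal]
2. n2.fin = 25  [terminal]
3. n3.mk = 5  [a.fin * 3 - 70]
4. n4.lab = 9  [C.mk + 4]
5. n5.hot = -8  [terminal]
6. n4.off = 20  [A.lab * 2 + 2]
7. n4.val = true  [b.hot == -8]
8. n3.ok = "mn"  ["mn"]
9. n0.ok = 16  [a.fin - 9]
10. n0.key = 29  [a.fin * 2 - 21]

20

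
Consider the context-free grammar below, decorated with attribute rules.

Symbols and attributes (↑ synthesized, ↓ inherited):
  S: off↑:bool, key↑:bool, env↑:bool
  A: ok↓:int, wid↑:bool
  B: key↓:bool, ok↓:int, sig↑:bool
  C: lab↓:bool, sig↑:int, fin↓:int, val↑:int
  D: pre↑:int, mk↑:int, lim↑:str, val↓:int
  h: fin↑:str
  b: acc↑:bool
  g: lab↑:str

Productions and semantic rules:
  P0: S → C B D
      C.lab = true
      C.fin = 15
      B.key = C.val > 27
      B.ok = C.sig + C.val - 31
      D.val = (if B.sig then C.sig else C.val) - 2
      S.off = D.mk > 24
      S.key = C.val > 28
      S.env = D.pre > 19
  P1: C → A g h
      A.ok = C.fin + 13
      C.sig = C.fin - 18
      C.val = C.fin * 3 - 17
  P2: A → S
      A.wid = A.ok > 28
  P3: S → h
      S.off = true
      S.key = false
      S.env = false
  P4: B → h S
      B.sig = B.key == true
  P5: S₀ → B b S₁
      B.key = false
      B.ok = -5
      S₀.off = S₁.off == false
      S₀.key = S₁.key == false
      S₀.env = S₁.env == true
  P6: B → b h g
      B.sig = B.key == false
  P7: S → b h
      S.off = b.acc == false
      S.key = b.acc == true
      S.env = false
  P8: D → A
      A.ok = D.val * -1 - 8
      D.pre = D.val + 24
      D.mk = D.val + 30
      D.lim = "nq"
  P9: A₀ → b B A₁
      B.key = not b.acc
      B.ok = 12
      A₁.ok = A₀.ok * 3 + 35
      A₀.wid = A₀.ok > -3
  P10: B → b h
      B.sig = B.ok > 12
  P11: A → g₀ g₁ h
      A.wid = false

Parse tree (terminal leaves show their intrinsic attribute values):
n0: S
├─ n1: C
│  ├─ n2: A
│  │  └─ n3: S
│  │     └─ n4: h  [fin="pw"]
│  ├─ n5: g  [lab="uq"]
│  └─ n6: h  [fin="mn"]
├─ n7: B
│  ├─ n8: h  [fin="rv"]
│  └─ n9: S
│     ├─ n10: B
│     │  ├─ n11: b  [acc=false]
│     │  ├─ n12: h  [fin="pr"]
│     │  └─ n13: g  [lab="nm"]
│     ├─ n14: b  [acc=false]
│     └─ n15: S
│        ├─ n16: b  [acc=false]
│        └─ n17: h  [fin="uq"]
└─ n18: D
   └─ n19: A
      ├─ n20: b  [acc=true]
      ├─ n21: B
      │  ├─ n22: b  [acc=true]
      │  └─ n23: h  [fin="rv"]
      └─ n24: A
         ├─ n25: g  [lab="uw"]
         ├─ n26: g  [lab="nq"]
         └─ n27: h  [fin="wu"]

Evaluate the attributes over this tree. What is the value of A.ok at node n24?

1. n1.lab = true  [true]
2. n1.fin = 15  [15]
3. n2.ok = 28  [C.fin + 13]
4. n4.fin = "pw"  [terminal]
5. n3.off = true  [true]
6. n3.key = false  [false]
7. n3.env = false  [false]
8. n2.wid = false  [A.ok > 28]
9. n5.lab = "uq"  [terminal]
10. n6.fin = "mn"  [terminal]
11. n1.sig = -3  [C.fin - 18]
12. n1.val = 28  [C.fin * 3 - 17]
13. n7.key = true  [C.val > 27]
14. n7.ok = -6  [C.sig + C.val - 31]
15. n8.fin = "rv"  [terminal]
16. n10.key = false  [false]
17. n10.ok = -5  [-5]
18. n11.acc = false  [terminal]
19. n12.fin = "pr"  [terminal]
20. n13.lab = "nm"  [terminal]
21. n10.sig = true  [B.key == false]
22. n14.acc = false  [terminal]
23. n16.acc = false  [terminal]
24. n17.fin = "uq"  [terminal]
25. n15.off = true  [b.acc == false]
26. n15.key = false  [b.acc == true]
27. n15.env = false  [false]
28. n9.off = false  [S₁.off == false]
29. n9.key = true  [S₁.key == false]
30. n9.env = false  [S₁.env == true]
31. n7.sig = true  [B.key == true]
32. n18.val = -5  [(if B.sig then C.sig else C.val) - 2]
33. n19.ok = -3  [D.val * -1 - 8]
34. n20.acc = true  [terminal]
35. n21.key = false  [not b.acc]
36. n21.ok = 12  [12]
37. n22.acc = true  [terminal]
38. n23.fin = "rv"  [terminal]
39. n21.sig = false  [B.ok > 12]
40. n24.ok = 26  [A₀.ok * 3 + 35]
41. n25.lab = "uw"  [terminal]
42. n26.lab = "nq"  [terminal]
43. n27.fin = "wu"  [terminal]
44. n24.wid = false  [false]
45. n19.wid = false  [A₀.ok > -3]
46. n18.pre = 19  [D.val + 24]
47. n18.mk = 25  [D.val + 30]
48. n18.lim = "nq"  ["nq"]
49. n0.off = true  [D.mk > 24]
50. n0.key = false  [C.val > 28]
51. n0.env = false  [D.pre > 19]

26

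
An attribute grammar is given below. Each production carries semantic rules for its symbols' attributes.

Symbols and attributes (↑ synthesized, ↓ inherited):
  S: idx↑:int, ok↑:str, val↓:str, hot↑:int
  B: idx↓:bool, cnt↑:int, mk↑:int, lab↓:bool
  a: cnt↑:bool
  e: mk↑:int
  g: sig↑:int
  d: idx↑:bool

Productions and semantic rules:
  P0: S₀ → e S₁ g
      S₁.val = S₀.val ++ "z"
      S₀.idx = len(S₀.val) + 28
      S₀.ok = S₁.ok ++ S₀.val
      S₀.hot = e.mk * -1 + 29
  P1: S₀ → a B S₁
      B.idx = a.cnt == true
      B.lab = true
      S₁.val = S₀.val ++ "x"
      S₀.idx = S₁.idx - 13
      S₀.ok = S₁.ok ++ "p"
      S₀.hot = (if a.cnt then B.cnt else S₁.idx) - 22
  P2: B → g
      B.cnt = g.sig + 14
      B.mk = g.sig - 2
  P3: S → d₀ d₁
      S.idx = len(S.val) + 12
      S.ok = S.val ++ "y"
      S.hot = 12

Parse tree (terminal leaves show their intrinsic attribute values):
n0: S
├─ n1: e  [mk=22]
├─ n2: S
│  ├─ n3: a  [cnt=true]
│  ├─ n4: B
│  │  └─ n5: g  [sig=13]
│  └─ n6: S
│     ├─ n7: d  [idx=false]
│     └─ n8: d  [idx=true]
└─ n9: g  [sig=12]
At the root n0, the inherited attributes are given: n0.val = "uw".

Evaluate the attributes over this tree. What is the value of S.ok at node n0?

1. n0.val = "uw"  [given at root]
2. n1.mk = 22  [terminal]
3. n2.val = "uwz"  [S₀.val ++ "z"]
4. n3.cnt = true  [terminal]
5. n4.idx = true  [a.cnt == true]
6. n4.lab = true  [true]
7. n5.sig = 13  [terminal]
8. n4.cnt = 27  [g.sig + 14]
9. n4.mk = 11  [g.sig - 2]
10. n6.val = "uwzx"  [S₀.val ++ "x"]
11. n7.idx = false  [terminal]
12. n8.idx = true  [terminal]
13. n6.idx = 16  [len(S.val) + 12]
14. n6.ok = "uwzxy"  [S.val ++ "y"]
15. n6.hot = 12  [12]
16. n2.idx = 3  [S₁.idx - 13]
17. n2.ok = "uwzxyp"  [S₁.ok ++ "p"]
18. n2.hot = 5  [(if a.cnt then B.cnt else S₁.idx) - 22]
19. n9.sig = 12  [terminal]
20. n0.idx = 30  [len(S₀.val) + 28]
21. n0.ok = "uwzxypuw"  [S₁.ok ++ S₀.val]
22. n0.hot = 7  [e.mk * -1 + 29]

"uwzxypuw"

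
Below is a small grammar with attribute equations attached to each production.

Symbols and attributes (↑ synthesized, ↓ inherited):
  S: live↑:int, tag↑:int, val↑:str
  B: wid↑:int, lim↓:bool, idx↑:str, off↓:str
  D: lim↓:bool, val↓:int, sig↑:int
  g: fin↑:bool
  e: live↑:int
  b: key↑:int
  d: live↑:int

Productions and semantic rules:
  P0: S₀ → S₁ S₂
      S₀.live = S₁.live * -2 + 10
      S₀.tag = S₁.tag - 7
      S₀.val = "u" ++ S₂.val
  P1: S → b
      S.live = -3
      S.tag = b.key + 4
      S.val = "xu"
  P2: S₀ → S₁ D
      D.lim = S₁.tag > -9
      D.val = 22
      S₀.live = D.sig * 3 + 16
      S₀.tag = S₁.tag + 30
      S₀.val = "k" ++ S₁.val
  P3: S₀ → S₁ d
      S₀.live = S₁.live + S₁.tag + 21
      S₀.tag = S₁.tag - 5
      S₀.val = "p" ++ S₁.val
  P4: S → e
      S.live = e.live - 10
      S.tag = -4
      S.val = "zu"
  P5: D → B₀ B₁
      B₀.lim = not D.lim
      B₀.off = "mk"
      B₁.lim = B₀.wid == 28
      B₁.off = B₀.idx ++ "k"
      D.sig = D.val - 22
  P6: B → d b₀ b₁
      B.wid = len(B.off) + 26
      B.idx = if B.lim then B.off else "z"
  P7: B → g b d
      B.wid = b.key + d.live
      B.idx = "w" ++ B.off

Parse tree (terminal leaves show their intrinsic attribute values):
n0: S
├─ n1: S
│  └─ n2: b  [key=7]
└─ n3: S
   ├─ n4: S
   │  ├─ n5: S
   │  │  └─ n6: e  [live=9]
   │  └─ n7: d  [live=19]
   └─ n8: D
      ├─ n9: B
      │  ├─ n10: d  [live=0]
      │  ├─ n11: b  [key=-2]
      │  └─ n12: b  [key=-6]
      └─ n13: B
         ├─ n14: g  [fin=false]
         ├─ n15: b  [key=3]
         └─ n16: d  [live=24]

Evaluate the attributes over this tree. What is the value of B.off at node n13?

1. n2.key = 7  [terminal]
2. n1.live = -3  [-3]
3. n1.tag = 11  [b.key + 4]
4. n1.val = "xu"  ["xu"]
5. n6.live = 9  [terminal]
6. n5.live = -1  [e.live - 10]
7. n5.tag = -4  [-4]
8. n5.val = "zu"  ["zu"]
9. n7.live = 19  [terminal]
10. n4.live = 16  [S₁.live + S₁.tag + 21]
11. n4.tag = -9  [S₁.tag - 5]
12. n4.val = "pzu"  ["p" ++ S₁.val]
13. n8.lim = false  [S₁.tag > -9]
14. n8.val = 22  [22]
15. n9.lim = true  [not D.lim]
16. n9.off = "mk"  ["mk"]
17. n10.live = 0  [terminal]
18. n11.key = -2  [terminal]
19. n12.key = -6  [terminal]
20. n9.wid = 28  [len(B.off) + 26]
21. n9.idx = "mk"  [if B.lim then B.off else "z"]
22. n13.lim = true  [B₀.wid == 28]
23. n13.off = "mkk"  [B₀.idx ++ "k"]
24. n14.fin = false  [terminal]
25. n15.key = 3  [terminal]
26. n16.live = 24  [terminal]
27. n13.wid = 27  [b.key + d.live]
28. n13.idx = "wmkk"  ["w" ++ B.off]
29. n8.sig = 0  [D.val - 22]
30. n3.live = 16  [D.sig * 3 + 16]
31. n3.tag = 21  [S₁.tag + 30]
32. n3.val = "kpzu"  ["k" ++ S₁.val]
33. n0.live = 16  [S₁.live * -2 + 10]
34. n0.tag = 4  [S₁.tag - 7]
35. n0.val = "ukpzu"  ["u" ++ S₂.val]

"mkk"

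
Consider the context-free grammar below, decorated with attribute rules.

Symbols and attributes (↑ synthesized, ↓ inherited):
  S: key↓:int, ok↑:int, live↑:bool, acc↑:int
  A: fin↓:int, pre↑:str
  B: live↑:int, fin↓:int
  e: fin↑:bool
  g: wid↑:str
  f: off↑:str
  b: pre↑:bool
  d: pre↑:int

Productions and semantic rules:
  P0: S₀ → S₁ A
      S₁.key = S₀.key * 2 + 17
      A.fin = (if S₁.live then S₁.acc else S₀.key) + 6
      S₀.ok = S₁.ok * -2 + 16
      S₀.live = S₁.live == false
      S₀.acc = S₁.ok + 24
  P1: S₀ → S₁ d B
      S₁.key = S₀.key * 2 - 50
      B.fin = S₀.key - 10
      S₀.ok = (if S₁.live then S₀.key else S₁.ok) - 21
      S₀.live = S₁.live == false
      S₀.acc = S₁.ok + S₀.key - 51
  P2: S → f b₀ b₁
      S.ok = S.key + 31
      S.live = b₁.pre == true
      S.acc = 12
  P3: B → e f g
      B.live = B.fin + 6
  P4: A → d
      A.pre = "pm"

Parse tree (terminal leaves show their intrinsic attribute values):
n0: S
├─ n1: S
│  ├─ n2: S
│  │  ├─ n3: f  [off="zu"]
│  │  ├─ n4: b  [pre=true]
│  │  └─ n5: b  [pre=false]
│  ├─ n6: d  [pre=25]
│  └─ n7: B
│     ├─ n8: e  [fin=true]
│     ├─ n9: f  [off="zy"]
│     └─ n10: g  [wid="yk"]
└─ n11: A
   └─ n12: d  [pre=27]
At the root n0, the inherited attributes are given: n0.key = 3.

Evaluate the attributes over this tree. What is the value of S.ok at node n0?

4

1. n0.key = 3  [given at root]
2. n1.key = 23  [S₀.key * 2 + 17]
3. n2.key = -4  [S₀.key * 2 - 50]
4. n3.off = "zu"  [terminal]
5. n4.pre = true  [terminal]
6. n5.pre = false  [terminal]
7. n2.ok = 27  [S.key + 31]
8. n2.live = false  [b₁.pre == true]
9. n2.acc = 12  [12]
10. n6.pre = 25  [terminal]
11. n7.fin = 13  [S₀.key - 10]
12. n8.fin = true  [terminal]
13. n9.off = "zy"  [terminal]
14. n10.wid = "yk"  [terminal]
15. n7.live = 19  [B.fin + 6]
16. n1.ok = 6  [(if S₁.live then S₀.key else S₁.ok) - 21]
17. n1.live = true  [S₁.live == false]
18. n1.acc = -1  [S₁.ok + S₀.key - 51]
19. n11.fin = 5  [(if S₁.live then S₁.acc else S₀.key) + 6]
20. n12.pre = 27  [terminal]
21. n11.pre = "pm"  ["pm"]
22. n0.ok = 4  [S₁.ok * -2 + 16]
23. n0.live = false  [S₁.live == false]
24. n0.acc = 30  [S₁.ok + 24]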